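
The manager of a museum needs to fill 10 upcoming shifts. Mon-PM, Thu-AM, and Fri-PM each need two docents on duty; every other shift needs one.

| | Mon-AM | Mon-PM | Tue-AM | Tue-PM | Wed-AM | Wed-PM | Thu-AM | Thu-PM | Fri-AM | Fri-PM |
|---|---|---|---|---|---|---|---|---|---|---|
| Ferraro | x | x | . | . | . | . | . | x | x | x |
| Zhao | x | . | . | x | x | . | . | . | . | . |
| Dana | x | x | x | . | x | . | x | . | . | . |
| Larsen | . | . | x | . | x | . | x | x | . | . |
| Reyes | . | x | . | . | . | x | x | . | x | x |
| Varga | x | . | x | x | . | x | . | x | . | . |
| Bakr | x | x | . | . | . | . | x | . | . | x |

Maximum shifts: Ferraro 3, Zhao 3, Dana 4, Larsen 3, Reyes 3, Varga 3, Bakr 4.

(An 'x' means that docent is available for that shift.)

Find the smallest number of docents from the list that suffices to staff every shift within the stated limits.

4

13 slots to fill and no one can take more than 4, so at least ⌈13/4⌉ = 4 docents are needed.
Ferraro, Dana, Reyes, and Varga alone can cover everything: Mon-AM→Varga, Mon-PM→Ferraro+Dana, Tue-AM→Dana, Tue-PM→Varga, Wed-AM→Dana, Wed-PM→Reyes, Thu-AM→Dana+Reyes, Thu-PM→Varga, Fri-AM→Ferraro, Fri-PM→Ferraro+Reyes.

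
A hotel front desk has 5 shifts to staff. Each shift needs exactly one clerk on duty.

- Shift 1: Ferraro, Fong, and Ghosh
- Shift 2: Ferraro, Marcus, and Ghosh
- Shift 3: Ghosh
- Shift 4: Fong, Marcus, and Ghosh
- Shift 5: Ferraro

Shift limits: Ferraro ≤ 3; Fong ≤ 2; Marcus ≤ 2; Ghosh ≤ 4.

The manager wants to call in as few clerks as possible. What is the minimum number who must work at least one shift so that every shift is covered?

2

5 slots to fill and no one can take more than 4, so at least ⌈5/4⌉ = 2 clerks are needed.
Ferraro and Ghosh alone can cover everything: Shift 1→Ferraro, Shift 2→Ferraro, Shift 3→Ghosh, Shift 4→Ghosh, Shift 5→Ferraro.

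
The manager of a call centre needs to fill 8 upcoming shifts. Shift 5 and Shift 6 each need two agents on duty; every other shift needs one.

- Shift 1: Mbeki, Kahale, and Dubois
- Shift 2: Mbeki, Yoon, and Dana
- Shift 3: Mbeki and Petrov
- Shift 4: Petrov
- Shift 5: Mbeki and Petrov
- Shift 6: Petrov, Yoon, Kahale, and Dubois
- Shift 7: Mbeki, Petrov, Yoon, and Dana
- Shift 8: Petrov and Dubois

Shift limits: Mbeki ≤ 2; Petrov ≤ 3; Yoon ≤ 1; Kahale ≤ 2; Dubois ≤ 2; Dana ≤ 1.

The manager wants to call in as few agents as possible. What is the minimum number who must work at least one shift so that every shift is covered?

5

10 slots to fill and no one can take more than 3, so at least ⌈10/3⌉ = 4 agents are needed.
Any 4 agents together have capacity at most 3+2+2+2 = 9 < 10 slots, so 4 can never suffice.
Mbeki, Petrov, Yoon, Kahale, and Dubois alone can cover everything: Shift 1→Kahale, Shift 2→Mbeki, Shift 3→Petrov, Shift 4→Petrov, Shift 5→Mbeki+Petrov, Shift 6→Kahale+Dubois, Shift 7→Yoon, Shift 8→Dubois.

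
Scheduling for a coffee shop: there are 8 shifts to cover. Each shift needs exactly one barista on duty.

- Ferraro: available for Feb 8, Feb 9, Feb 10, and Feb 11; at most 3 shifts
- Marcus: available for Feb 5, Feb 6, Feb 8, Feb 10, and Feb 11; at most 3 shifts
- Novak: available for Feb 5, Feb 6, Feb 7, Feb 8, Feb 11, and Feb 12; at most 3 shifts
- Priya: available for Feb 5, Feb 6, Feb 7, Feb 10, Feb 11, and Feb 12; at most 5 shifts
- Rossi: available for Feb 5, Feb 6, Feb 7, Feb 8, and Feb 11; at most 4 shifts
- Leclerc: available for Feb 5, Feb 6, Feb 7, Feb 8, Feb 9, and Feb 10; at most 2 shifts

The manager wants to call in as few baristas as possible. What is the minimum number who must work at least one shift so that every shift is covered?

8 slots to fill and no one can take more than 5, so at least ⌈8/5⌉ = 2 baristas are needed.
Ferraro and Priya alone can cover everything: Feb 5→Priya, Feb 6→Priya, Feb 7→Priya, Feb 8→Ferraro, Feb 9→Ferraro, Feb 10→Ferraro, Feb 11→Priya, Feb 12→Priya.

2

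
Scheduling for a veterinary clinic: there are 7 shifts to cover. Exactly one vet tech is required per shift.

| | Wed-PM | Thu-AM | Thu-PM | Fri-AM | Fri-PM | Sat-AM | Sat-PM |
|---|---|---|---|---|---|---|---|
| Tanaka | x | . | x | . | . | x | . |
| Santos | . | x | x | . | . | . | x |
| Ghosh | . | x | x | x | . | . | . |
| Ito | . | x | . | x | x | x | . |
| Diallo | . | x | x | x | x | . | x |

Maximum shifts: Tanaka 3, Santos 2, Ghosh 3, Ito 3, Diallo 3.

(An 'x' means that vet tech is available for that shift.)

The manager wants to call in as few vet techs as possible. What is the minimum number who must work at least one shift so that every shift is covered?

3

7 slots to fill and no one can take more than 3, so at least ⌈7/3⌉ = 3 vet techs are needed.
Tanaka, Santos, and Ito alone can cover everything: Wed-PM→Tanaka, Thu-AM→Santos, Thu-PM→Tanaka, Fri-AM→Ito, Fri-PM→Ito, Sat-AM→Tanaka, Sat-PM→Santos.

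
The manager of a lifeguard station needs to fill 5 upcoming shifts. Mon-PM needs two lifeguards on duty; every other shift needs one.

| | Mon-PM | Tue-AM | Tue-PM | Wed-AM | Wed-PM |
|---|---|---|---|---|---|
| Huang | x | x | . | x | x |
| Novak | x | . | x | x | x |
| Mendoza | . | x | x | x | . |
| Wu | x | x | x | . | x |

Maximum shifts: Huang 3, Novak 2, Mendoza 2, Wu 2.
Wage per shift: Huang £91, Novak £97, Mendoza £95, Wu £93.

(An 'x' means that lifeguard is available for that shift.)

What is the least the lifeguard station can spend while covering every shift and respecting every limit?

£554

Picking the cheapest available lifeguard for each shift independently would cost £550, but that ignores the shift limits.
An optimal schedule: Mon-PM→Huang+Wu, Tue-AM→Huang, Tue-PM→Wu, Wed-AM→Mendoza, Wed-PM→Huang.
Total: 91 + 93 + 91 + 93 + 95 + 91 = £554.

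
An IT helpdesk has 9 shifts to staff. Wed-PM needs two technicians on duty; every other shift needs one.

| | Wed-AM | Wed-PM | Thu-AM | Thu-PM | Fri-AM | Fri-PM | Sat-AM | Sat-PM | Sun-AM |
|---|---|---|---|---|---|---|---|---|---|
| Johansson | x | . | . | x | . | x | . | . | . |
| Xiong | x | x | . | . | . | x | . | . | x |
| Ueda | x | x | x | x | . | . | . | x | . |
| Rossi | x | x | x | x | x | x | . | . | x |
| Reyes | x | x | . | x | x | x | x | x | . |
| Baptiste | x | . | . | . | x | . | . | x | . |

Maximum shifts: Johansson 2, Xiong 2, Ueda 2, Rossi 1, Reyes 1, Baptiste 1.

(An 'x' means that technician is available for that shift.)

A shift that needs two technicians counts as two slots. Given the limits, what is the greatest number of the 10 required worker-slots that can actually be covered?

Total capacity across all technicians is 2+2+2+1+1+1 = 9, and 10 slots are needed, so at most 9 can be filled.
An assignment achieving 9: Wed-AM→Baptiste, Wed-PM→Xiong, Thu-AM→Ueda, Thu-PM→Johansson, Fri-AM→Rossi, Fri-PM→Johansson, Sat-AM→Reyes, Sat-PM→Ueda, Sun-AM→Xiong.
Loads: Johansson 2/2, Xiong 2/2, Ueda 2/2, Rossi 1/1, Reyes 1/1, Baptiste 1/1.

9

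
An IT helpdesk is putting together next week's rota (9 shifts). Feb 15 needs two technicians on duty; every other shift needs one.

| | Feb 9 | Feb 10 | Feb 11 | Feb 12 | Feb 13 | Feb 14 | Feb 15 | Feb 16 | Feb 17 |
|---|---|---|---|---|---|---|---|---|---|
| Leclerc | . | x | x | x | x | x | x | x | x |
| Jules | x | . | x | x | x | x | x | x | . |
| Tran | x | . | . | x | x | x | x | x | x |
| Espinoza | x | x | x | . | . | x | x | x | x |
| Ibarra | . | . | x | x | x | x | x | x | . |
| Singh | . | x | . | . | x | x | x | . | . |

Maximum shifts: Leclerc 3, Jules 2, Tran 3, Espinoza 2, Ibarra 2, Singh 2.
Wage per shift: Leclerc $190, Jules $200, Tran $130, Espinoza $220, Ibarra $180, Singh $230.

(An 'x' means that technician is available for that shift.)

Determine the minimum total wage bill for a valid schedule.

Picking the cheapest available technician for each shift independently would cost $1460, but that ignores the shift limits.
An optimal schedule: Feb 9→Tran, Feb 10→Leclerc, Feb 11→Ibarra, Feb 12→Tran, Feb 13→Ibarra, Feb 14→Jules, Feb 15→Leclerc+Jules, Feb 16→Leclerc, Feb 17→Tran.
Total: 130 + 190 + 180 + 130 + 180 + 200 + 190 + 200 + 190 + 130 = $1720.

$1720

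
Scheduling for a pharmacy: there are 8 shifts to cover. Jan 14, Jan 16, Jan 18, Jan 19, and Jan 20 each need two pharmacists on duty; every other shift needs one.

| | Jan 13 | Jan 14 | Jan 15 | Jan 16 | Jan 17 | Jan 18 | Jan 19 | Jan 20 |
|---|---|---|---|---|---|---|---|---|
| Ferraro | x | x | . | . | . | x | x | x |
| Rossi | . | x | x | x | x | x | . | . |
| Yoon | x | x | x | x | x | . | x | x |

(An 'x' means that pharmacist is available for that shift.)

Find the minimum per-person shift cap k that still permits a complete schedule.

With 3 pharmacists and 13 worker-slots to fill, someone must work at least ⌈13/3⌉ = 5 shifts, so k ≥ 5.
k = 5 works: Jan 13→Ferraro, Jan 14→Ferraro+Rossi, Jan 15→Rossi, Jan 16→Rossi+Yoon, Jan 17→Rossi, Jan 18→Ferraro+Rossi, Jan 19→Ferraro+Yoon, Jan 20→Ferraro+Yoon.
Loads: Ferraro 5, Rossi 5, Yoon 3 — all ≤ 5.

5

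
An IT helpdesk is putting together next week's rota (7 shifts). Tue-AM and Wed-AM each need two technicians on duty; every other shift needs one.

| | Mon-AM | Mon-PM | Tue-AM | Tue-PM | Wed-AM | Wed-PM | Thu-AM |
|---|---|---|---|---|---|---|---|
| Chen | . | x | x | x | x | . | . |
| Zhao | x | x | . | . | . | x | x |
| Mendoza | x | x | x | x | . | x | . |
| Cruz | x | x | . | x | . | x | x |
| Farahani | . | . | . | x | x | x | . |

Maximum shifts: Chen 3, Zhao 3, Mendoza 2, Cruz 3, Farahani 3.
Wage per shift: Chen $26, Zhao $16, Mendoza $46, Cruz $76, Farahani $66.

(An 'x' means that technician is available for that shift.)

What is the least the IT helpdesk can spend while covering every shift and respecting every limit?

$284

Tue-AM can only be covered by Chen and Mendoza, so that assignment is forced.
Wed-AM can only be covered by Chen and Farahani, so that assignment is forced.
Picking the cheapest available technician for each shift independently would cost $254, but that ignores the shift limits.
An optimal schedule: Mon-AM→Zhao, Mon-PM→Chen, Tue-AM→Chen+Mendoza, Tue-PM→Mendoza, Wed-AM→Chen+Farahani, Wed-PM→Zhao, Thu-AM→Zhao.
Total: 16 + 26 + 26 + 46 + 46 + 26 + 66 + 16 + 16 = $284.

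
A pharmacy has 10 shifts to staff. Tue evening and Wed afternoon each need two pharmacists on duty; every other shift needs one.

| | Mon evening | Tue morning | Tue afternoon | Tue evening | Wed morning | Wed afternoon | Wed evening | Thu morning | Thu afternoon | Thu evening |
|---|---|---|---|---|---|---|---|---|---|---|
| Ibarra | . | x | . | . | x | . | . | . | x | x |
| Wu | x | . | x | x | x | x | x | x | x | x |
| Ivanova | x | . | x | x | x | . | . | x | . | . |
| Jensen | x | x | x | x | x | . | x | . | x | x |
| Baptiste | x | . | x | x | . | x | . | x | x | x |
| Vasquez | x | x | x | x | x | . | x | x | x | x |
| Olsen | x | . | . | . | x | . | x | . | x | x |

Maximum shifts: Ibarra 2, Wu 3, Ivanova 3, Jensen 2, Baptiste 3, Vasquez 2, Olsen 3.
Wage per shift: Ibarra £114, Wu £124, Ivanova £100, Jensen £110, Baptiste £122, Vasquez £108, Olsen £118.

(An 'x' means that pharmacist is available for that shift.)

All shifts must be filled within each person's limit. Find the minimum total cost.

£1328

Wed afternoon can only be covered by Wu and Baptiste, so that assignment is forced.
Picking the cheapest available pharmacist for each shift independently would cost £1286, but that ignores the shift limits.
An optimal schedule: Mon evening→Jensen, Tue morning→Vasquez, Tue afternoon→Ivanova, Tue evening→Ivanova+Jensen, Wed morning→Ibarra, Wed afternoon→Baptiste+Wu, Wed evening→Vasquez, Thu morning→Ivanova, Thu afternoon→Ibarra, Thu evening→Olsen.
Total: 110 + 108 + 100 + 100 + 110 + 114 + 122 + 124 + 108 + 100 + 114 + 118 = £1328.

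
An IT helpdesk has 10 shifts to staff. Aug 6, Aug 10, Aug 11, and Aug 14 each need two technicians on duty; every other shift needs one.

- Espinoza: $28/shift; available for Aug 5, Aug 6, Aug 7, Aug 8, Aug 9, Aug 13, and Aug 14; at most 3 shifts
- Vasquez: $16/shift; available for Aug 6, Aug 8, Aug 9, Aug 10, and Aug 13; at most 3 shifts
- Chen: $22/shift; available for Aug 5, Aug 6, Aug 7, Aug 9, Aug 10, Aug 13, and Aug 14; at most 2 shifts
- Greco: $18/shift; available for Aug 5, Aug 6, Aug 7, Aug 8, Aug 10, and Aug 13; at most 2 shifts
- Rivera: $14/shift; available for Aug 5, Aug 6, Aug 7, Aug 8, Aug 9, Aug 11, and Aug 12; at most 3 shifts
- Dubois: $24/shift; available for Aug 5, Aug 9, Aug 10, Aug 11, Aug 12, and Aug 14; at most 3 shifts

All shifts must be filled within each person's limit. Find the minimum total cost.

Aug 11 can only be covered by Rivera and Dubois, so that assignment is forced.
Picking the cheapest available technician for each shift independently would cost $234, but that ignores the shift limits.
An optimal schedule: Aug 5→Greco, Aug 6→Chen+Espinoza, Aug 7→Rivera, Aug 8→Vasquez, Aug 9→Vasquez, Aug 10→Greco+Dubois, Aug 11→Rivera+Dubois, Aug 12→Rivera, Aug 13→Vasquez, Aug 14→Chen+Dubois.
Total: 18 + 22 + 28 + 14 + 16 + 16 + 18 + 24 + 14 + 24 + 14 + 16 + 22 + 24 = $270.

$270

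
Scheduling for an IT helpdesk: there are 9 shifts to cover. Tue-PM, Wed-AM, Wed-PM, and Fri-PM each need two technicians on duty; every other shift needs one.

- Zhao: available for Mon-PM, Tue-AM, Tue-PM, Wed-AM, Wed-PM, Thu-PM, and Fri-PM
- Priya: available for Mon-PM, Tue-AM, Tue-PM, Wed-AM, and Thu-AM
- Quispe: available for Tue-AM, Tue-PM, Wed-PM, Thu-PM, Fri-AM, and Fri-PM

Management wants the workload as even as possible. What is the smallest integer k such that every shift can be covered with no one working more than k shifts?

5

With 3 technicians and 13 worker-slots to fill, someone must work at least ⌈13/3⌉ = 5 shifts, so k ≥ 5.
k = 5 works: Mon-PM→Zhao, Tue-AM→Priya, Tue-PM→Priya+Quispe, Wed-AM→Zhao+Priya, Wed-PM→Zhao+Quispe, Thu-AM→Priya, Thu-PM→Zhao, Fri-AM→Quispe, Fri-PM→Zhao+Quispe.
Loads: Zhao 5, Priya 4, Quispe 4 — all ≤ 5.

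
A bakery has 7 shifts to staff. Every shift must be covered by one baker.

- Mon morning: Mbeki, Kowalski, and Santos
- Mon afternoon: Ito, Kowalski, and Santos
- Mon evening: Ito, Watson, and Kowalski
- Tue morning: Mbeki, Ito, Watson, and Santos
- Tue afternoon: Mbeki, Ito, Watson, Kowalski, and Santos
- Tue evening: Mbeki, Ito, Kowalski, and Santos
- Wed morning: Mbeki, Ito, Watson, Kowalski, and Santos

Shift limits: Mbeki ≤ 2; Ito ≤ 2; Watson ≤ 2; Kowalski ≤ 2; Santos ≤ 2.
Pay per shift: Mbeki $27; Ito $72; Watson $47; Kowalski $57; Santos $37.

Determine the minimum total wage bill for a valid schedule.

Picking the cheapest available baker for each shift independently would cost $219, but that ignores the shift limits.
An optimal schedule: Mon morning→Mbeki, Mon afternoon→Santos, Mon evening→Watson, Tue morning→Mbeki, Tue afternoon→Watson, Tue evening→Santos, Wed morning→Kowalski.
Total: 27 + 37 + 47 + 27 + 47 + 37 + 57 = $279.

$279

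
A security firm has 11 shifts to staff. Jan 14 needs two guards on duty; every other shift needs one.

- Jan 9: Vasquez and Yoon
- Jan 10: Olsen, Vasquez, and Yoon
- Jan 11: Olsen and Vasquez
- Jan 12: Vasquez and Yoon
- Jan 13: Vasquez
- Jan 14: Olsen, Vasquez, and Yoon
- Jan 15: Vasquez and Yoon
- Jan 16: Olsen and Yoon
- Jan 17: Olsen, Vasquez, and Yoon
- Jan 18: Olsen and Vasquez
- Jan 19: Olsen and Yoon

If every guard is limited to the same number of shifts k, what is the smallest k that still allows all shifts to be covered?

4

With 3 guards and 12 worker-slots to fill, someone must work at least ⌈12/3⌉ = 4 shifts, so k ≥ 4.
k = 4 works: Jan 9→Vasquez, Jan 10→Yoon, Jan 11→Olsen, Jan 12→Vasquez, Jan 13→Vasquez, Jan 14→Olsen+Yoon, Jan 15→Vasquez, Jan 16→Olsen, Jan 17→Yoon, Jan 18→Olsen, Jan 19→Yoon.
Loads: Olsen 4, Vasquez 4, Yoon 4 — all ≤ 4.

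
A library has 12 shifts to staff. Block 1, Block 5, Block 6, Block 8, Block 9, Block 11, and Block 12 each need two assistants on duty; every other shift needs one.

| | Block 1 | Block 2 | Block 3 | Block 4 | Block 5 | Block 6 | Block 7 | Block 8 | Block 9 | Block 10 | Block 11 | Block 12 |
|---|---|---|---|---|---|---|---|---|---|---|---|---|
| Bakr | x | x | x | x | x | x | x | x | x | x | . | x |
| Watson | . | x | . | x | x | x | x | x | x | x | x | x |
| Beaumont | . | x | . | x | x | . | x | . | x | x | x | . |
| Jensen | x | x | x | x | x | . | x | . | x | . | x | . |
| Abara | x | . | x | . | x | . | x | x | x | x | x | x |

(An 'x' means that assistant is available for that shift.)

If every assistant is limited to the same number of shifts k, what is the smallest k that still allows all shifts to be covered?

With 5 assistants and 19 worker-slots to fill, someone must work at least ⌈19/5⌉ = 4 shifts, so k ≥ 4.
k = 4 works: Block 1→Bakr+Jensen, Block 2→Watson, Block 3→Bakr, Block 4→Beaumont, Block 5→Jensen+Abara, Block 6→Bakr+Watson, Block 7→Beaumont, Block 8→Bakr+Watson, Block 9→Jensen+Abara, Block 10→Beaumont, Block 11→Beaumont+Jensen, Block 12→Watson+Abara.
Loads: Bakr 4, Watson 4, Beaumont 4, Jensen 4, Abara 3 — all ≤ 4.

4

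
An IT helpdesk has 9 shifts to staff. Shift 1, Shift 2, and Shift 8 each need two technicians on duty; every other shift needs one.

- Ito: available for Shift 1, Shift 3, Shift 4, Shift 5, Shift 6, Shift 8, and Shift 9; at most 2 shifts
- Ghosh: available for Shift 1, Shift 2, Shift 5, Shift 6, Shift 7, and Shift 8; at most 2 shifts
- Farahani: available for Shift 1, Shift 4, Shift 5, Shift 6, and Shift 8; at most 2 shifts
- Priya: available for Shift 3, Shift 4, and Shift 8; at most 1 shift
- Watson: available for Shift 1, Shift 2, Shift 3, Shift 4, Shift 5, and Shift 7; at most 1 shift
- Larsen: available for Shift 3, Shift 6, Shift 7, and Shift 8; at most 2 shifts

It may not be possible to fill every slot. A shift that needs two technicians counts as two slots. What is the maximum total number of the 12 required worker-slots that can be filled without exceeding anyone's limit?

10

Total capacity across all technicians is 2+2+2+1+1+2 = 10, and 12 slots are needed, so at most 10 can be filled.
An assignment achieving 10: Shift 1→Ito+Farahani, Shift 2→Ghosh+Watson, Shift 3→Priya, Shift 4→Farahani, Shift 6→Larsen, Shift 7→Ghosh, Shift 8→Larsen, Shift 9→Ito.
Loads: Ito 2/2, Ghosh 2/2, Farahani 2/2, Priya 1/1, Watson 1/1, Larsen 2/2.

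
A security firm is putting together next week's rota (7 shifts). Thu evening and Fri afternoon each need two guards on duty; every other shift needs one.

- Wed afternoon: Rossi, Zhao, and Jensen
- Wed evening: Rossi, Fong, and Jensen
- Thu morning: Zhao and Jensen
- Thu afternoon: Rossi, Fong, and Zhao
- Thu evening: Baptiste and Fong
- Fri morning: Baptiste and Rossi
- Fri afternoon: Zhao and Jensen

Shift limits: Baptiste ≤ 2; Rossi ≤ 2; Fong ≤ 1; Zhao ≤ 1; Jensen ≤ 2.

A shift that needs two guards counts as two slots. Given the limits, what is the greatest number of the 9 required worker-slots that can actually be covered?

8

Total capacity across all guards is 2+2+1+1+2 = 8, and 9 slots are needed, so at most 8 can be filled.
An assignment achieving 8: Wed afternoon→Rossi, Wed evening→Jensen, Thu morning→Zhao, Thu afternoon→Rossi, Thu evening→Baptiste+Fong, Fri morning→Baptiste, Fri afternoon→Jensen.
Loads: Baptiste 2/2, Rossi 2/2, Fong 1/1, Zhao 1/1, Jensen 2/2.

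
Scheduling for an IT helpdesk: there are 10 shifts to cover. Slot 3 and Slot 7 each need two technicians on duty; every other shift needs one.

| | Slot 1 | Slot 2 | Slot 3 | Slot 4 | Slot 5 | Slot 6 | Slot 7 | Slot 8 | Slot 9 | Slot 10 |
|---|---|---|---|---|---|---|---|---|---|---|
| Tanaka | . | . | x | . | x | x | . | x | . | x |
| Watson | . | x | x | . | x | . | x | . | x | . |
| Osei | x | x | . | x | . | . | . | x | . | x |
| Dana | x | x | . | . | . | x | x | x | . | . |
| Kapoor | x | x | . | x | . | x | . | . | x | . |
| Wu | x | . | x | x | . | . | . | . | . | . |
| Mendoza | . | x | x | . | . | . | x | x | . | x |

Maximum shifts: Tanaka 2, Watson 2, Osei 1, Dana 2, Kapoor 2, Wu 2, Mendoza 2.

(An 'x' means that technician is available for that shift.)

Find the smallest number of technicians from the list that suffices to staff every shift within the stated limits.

6

12 slots to fill and no one can take more than 2, so at least ⌈12/2⌉ = 6 technicians are needed.
Tanaka, Watson, Dana, Kapoor, Wu, and Mendoza alone can cover everything: Slot 1→Wu, Slot 2→Kapoor, Slot 3→Wu+Mendoza, Slot 4→Kapoor, Slot 5→Tanaka, Slot 6→Dana, Slot 7→Watson+Dana, Slot 8→Mendoza, Slot 9→Watson, Slot 10→Tanaka.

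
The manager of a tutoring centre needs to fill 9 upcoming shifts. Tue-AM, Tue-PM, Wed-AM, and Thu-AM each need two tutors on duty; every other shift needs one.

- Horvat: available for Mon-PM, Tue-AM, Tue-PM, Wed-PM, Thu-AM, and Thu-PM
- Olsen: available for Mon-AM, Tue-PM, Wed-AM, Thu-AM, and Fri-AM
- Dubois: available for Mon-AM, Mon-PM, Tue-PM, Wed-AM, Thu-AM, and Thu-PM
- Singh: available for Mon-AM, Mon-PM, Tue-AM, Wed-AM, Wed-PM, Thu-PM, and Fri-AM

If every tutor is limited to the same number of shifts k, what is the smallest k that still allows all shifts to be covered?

With 4 tutors and 13 worker-slots to fill, someone must work at least ⌈13/4⌉ = 4 shifts, so k ≥ 4.
k = 4 works: Mon-AM→Olsen, Mon-PM→Horvat, Tue-AM→Horvat+Singh, Tue-PM→Horvat+Olsen, Wed-AM→Dubois+Singh, Wed-PM→Horvat, Thu-AM→Olsen+Dubois, Thu-PM→Dubois, Fri-AM→Olsen.
Loads: Horvat 4, Olsen 4, Dubois 3, Singh 2 — all ≤ 4.

4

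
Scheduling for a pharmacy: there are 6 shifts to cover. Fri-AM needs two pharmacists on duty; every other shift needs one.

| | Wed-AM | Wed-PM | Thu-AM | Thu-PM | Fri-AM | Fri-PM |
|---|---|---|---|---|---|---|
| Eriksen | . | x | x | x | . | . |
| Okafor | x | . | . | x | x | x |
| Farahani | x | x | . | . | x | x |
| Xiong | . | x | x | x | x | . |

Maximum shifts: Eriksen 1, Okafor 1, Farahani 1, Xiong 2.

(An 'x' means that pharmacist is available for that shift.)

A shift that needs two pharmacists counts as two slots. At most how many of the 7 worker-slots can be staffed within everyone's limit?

5

Total capacity across all pharmacists is 1+1+1+2 = 5, and 7 slots are needed, so at most 5 can be filled.
An assignment achieving 5: Wed-AM→Okafor, Wed-PM→Xiong, Thu-AM→Eriksen, Thu-PM→Xiong, Fri-PM→Farahani.
Loads: Eriksen 1/1, Okafor 1/1, Farahani 1/1, Xiong 2/2.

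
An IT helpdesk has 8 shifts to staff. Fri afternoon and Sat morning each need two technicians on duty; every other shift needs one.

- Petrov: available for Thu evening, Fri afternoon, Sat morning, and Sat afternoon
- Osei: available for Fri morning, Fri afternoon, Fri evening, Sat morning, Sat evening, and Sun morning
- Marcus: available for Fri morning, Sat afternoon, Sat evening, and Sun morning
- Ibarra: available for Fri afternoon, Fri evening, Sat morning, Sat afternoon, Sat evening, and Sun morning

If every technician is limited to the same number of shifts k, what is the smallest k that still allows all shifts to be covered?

3

With 4 technicians and 10 worker-slots to fill, someone must work at least ⌈10/4⌉ = 3 shifts, so k ≥ 3.
k = 3 works: Thu evening→Petrov, Fri morning→Osei, Fri afternoon→Petrov+Osei, Fri evening→Osei, Sat morning→Petrov+Ibarra, Sat afternoon→Marcus, Sat evening→Marcus, Sun morning→Marcus.
Loads: Petrov 3, Osei 3, Marcus 3, Ibarra 1 — all ≤ 3.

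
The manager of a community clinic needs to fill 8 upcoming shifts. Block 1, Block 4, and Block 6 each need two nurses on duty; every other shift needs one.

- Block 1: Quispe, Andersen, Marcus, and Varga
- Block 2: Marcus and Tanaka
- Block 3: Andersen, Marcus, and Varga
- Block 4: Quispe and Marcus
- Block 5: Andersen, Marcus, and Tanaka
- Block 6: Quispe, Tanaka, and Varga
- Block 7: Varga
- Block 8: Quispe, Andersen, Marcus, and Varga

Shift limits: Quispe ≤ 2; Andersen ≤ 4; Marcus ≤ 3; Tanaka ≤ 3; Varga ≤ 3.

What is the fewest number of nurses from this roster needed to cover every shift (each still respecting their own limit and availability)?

11 slots to fill and no one can take more than 4, so at least ⌈11/4⌉ = 3 nurses are needed.
Any 3 nurses together have capacity at most 4+3+3 = 10 < 11 slots, so 3 can never suffice.
Quispe, Andersen, Marcus, and Varga alone can cover everything: Block 1→Andersen+Marcus, Block 2→Marcus, Block 3→Andersen, Block 4→Quispe+Marcus, Block 5→Andersen, Block 6→Quispe+Varga, Block 7→Varga, Block 8→Andersen.

4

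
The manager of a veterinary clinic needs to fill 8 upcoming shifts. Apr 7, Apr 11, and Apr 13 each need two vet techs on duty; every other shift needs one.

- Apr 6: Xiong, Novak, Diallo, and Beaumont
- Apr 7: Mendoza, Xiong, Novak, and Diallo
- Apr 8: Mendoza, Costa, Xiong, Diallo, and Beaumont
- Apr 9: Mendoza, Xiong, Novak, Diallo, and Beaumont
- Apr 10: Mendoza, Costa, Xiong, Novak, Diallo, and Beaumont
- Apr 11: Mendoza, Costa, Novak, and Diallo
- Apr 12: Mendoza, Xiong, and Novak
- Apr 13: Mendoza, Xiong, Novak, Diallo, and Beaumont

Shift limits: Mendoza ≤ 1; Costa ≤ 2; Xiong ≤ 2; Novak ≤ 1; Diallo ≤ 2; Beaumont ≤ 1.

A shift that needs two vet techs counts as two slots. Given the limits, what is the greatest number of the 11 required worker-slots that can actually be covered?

Total capacity across all vet techs is 1+2+2+1+2+1 = 9, and 11 slots are needed, so at most 9 can be filled.
An assignment achieving 9: Apr 6→Xiong, Apr 7→Xiong+Novak, Apr 8→Costa, Apr 9→Diallo, Apr 11→Costa+Diallo, Apr 12→Mendoza, Apr 13→Beaumont.
Loads: Mendoza 1/1, Costa 2/2, Xiong 2/2, Novak 1/1, Diallo 2/2, Beaumont 1/1.

9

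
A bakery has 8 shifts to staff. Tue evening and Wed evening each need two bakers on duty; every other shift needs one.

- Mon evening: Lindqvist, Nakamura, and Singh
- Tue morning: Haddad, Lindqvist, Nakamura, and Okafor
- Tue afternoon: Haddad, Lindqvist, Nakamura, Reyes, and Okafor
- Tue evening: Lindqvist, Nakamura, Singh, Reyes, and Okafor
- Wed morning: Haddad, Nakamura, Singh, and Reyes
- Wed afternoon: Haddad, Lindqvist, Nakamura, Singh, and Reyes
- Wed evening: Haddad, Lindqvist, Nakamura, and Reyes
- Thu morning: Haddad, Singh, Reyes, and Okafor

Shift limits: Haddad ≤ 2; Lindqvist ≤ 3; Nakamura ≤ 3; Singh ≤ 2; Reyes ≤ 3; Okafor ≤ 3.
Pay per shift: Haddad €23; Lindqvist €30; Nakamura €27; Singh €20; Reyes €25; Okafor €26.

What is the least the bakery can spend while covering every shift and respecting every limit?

Picking the cheapest available baker for each shift independently would cost €219, but that ignores the shift limits.
An optimal schedule: Mon evening→Singh, Tue morning→Haddad, Tue afternoon→Okafor, Tue evening→Reyes+Okafor, Wed morning→Singh, Wed afternoon→Reyes, Wed evening→Haddad+Reyes, Thu morning→Okafor.
Total: 20 + 23 + 26 + 25 + 26 + 20 + 25 + 23 + 25 + 26 = €239.

€239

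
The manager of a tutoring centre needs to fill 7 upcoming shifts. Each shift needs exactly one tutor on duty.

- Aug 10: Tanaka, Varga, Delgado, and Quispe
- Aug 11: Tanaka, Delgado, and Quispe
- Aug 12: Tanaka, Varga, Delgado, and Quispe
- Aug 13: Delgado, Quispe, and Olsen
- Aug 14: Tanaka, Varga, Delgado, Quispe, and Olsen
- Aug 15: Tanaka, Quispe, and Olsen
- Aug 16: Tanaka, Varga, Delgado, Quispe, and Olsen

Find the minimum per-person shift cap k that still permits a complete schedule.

2

With 5 tutors and 7 worker-slots to fill, someone must work at least ⌈7/5⌉ = 2 shifts, so k ≥ 2.
k = 2 works: Aug 10→Varga, Aug 11→Tanaka, Aug 12→Varga, Aug 13→Delgado, Aug 14→Delgado, Aug 15→Tanaka, Aug 16→Quispe.
Loads: Tanaka 2, Varga 2, Delgado 2, Quispe 1, Olsen 0 — all ≤ 2.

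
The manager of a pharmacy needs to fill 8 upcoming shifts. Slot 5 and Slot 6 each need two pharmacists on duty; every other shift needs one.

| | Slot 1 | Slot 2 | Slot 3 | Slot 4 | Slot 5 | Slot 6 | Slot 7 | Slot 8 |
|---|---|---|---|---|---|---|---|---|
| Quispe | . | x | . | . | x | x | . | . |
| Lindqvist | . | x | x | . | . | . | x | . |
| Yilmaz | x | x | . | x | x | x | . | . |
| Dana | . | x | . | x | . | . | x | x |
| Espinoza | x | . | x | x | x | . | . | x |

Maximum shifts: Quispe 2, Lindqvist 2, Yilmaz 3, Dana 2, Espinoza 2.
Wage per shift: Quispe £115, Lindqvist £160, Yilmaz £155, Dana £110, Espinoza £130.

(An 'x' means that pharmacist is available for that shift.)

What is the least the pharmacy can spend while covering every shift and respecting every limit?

£1335

Slot 6 can only be covered by Quispe and Yilmaz, so that assignment is forced.
Picking the cheapest available pharmacist for each shift independently would cost £1215, but that ignores the shift limits.
An optimal schedule: Slot 1→Espinoza, Slot 2→Lindqvist, Slot 3→Espinoza, Slot 4→Yilmaz, Slot 5→Quispe+Yilmaz, Slot 6→Quispe+Yilmaz, Slot 7→Dana, Slot 8→Dana.
Total: 130 + 160 + 130 + 155 + 115 + 155 + 115 + 155 + 110 + 110 = £1335.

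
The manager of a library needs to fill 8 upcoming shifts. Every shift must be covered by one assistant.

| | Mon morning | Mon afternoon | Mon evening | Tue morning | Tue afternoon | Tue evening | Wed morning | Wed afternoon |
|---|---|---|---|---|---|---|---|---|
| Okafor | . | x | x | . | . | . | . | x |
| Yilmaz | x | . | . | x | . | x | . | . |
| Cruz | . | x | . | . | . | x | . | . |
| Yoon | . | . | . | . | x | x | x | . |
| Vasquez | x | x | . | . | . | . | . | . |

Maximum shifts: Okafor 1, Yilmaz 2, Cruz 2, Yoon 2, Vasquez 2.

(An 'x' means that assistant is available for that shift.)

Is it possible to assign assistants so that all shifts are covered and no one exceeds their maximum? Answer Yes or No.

No

Total capacity is 9 and 8 slots are needed, so capacity alone doesn't rule it out.
Shifts {Mon evening, Wed afternoon} need 2 worker-slots in total, but the assistants available for any of those shifts (Okafor) can supply at most 1 among them. So no valid schedule exists.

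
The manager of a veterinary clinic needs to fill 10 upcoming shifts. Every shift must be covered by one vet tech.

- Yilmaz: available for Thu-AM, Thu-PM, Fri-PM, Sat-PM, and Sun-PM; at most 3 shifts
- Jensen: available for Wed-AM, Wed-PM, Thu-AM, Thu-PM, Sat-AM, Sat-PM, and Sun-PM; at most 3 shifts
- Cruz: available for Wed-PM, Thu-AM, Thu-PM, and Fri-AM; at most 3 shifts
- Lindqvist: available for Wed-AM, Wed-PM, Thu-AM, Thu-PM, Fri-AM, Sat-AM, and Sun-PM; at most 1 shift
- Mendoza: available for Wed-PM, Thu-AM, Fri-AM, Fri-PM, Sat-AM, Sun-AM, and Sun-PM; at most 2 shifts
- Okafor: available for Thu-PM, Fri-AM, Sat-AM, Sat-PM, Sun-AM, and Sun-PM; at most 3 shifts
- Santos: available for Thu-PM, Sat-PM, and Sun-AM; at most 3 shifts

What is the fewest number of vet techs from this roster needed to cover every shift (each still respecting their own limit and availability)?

4

10 slots to fill and no one can take more than 3, so at least ⌈10/3⌉ = 4 vet techs are needed.
Yilmaz, Jensen, Cruz, and Mendoza alone can cover everything: Wed-AM→Jensen, Wed-PM→Jensen, Thu-AM→Cruz, Thu-PM→Yilmaz, Fri-AM→Cruz, Fri-PM→Yilmaz, Sat-AM→Jensen, Sat-PM→Yilmaz, Sun-AM→Mendoza, Sun-PM→Mendoza.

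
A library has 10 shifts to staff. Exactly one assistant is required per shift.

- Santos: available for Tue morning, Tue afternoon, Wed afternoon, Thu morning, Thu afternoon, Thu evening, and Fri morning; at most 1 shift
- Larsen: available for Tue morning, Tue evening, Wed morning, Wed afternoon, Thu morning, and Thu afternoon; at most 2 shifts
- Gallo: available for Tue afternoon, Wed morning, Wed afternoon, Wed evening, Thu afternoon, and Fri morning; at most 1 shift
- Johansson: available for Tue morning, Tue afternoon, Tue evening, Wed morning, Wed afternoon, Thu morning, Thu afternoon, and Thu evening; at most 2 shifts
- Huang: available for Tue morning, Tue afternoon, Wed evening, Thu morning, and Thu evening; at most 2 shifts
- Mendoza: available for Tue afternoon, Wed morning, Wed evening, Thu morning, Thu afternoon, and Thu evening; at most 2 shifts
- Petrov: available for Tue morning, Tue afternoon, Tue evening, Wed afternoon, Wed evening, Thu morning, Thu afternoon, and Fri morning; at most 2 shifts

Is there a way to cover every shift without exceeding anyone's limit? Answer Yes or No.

Yes

One valid schedule: Tue morning→Johansson, Tue afternoon→Huang, Tue evening→Larsen, Wed morning→Larsen, Wed afternoon→Petrov, Wed evening→Gallo, Thu morning→Huang, Thu afternoon→Mendoza, Thu evening→Johansson, Fri morning→Santos.
Loads: Santos 1/1, Larsen 2/2, Gallo 1/1, Johansson 2/2, Huang 2/2, Mendoza 1/2, Petrov 1/2 — all within limits.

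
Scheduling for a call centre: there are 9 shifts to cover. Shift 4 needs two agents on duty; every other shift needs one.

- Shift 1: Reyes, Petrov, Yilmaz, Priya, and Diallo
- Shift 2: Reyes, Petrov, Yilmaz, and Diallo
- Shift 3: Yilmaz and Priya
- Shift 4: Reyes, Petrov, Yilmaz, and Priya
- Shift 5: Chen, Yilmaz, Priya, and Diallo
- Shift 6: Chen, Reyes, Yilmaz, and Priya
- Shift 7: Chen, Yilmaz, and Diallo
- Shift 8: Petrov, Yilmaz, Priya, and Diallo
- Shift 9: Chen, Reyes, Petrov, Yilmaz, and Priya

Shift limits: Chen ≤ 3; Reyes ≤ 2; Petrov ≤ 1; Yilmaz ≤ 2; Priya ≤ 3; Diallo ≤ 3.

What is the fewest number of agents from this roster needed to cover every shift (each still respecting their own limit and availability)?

10 slots to fill and no one can take more than 3, so at least ⌈10/3⌉ = 4 agents are needed.
Chen, Reyes, Yilmaz, and Priya alone can cover everything: Shift 1→Priya, Shift 2→Reyes, Shift 3→Yilmaz, Shift 4→Reyes+Priya, Shift 5→Chen, Shift 6→Chen, Shift 7→Chen, Shift 8→Yilmaz, Shift 9→Priya.

4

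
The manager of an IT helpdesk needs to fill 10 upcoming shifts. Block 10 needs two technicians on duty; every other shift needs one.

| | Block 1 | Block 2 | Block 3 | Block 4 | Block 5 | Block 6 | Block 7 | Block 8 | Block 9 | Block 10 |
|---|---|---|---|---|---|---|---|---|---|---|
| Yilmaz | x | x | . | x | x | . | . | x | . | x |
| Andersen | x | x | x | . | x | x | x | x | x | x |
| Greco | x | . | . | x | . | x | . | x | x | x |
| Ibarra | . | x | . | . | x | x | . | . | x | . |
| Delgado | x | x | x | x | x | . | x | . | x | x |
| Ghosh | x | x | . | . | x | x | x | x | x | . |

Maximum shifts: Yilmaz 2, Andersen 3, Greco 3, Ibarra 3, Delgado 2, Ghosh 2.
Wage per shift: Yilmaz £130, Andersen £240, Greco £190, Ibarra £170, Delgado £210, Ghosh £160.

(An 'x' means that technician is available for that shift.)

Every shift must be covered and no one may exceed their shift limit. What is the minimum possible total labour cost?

£1870

Picking the cheapest available technician for each shift independently would cost £1660, but that ignores the shift limits.
An optimal schedule: Block 1→Greco, Block 2→Ibarra, Block 3→Delgado, Block 4→Yilmaz, Block 5→Ibarra, Block 6→Ghosh, Block 7→Ghosh, Block 8→Greco, Block 9→Ibarra, Block 10→Yilmaz+Greco.
Total: 190 + 170 + 210 + 130 + 170 + 160 + 160 + 190 + 170 + 130 + 190 = £1870.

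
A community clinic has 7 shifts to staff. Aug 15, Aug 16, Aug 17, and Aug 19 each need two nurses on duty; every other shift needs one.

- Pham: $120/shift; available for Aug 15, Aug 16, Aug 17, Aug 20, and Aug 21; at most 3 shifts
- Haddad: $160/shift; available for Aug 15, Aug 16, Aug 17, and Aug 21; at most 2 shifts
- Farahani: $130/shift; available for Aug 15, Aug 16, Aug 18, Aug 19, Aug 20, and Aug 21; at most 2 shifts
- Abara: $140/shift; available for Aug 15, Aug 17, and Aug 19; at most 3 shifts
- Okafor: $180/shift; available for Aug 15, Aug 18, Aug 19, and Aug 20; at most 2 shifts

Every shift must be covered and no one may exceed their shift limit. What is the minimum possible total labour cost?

$1540

Picking the cheapest available nurse for each shift independently would cost $1400, but that ignores the shift limits.
An optimal schedule: Aug 15→Abara+Haddad, Aug 16→Pham+Farahani, Aug 17→Pham+Abara, Aug 18→Farahani, Aug 19→Abara+Okafor, Aug 20→Pham, Aug 21→Haddad.
Total: 140 + 160 + 120 + 130 + 120 + 140 + 130 + 140 + 180 + 120 + 160 = $1540.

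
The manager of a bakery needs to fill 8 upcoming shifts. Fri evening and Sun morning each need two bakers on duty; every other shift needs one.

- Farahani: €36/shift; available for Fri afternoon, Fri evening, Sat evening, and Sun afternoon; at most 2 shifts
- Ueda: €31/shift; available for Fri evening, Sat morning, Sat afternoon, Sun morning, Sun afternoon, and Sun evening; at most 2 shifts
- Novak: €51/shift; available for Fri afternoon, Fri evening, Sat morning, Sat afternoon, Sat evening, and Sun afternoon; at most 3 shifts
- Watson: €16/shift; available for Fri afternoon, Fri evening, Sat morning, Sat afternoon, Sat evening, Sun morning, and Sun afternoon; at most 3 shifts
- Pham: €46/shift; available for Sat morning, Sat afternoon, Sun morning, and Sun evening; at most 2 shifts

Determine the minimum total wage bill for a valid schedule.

€325

Picking the cheapest available baker for each shift independently would cost €205, but that ignores the shift limits.
An optimal schedule: Fri afternoon→Watson, Fri evening→Farahani+Novak, Sat morning→Pham, Sat afternoon→Pham, Sat evening→Watson, Sun morning→Watson+Ueda, Sun afternoon→Farahani, Sun evening→Ueda.
Total: 16 + 36 + 51 + 46 + 46 + 16 + 16 + 31 + 36 + 31 = €325.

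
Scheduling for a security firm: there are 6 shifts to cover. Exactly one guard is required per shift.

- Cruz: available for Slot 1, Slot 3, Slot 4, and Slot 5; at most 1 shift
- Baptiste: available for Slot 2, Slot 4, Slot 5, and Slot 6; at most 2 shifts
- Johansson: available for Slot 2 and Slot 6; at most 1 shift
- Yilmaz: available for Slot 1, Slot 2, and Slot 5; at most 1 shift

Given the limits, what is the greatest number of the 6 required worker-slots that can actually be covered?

5

Total capacity across all guards is 1+2+1+1 = 5, and 6 slots are needed, so at most 5 can be filled.
An assignment achieving 5: Slot 1→Yilmaz, Slot 2→Johansson, Slot 3→Cruz, Slot 4→Baptiste, Slot 6→Baptiste.
Loads: Cruz 1/1, Baptiste 2/2, Johansson 1/1, Yilmaz 1/1.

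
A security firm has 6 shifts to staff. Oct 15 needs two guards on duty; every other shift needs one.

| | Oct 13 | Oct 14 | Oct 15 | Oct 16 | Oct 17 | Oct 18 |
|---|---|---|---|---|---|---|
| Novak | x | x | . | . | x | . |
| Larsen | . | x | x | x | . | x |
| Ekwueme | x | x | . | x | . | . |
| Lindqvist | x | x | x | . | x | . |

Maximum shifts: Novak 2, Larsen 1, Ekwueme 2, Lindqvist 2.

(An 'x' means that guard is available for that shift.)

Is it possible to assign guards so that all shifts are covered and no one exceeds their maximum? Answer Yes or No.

No

Total capacity is 7 and 7 slots are needed, so capacity alone doesn't rule it out.
Shifts {Oct 15, Oct 18} need 3 worker-slots in total, but the guards available for any of those shifts (Larsen and Lindqvist) can supply at most 2 among them. So no valid schedule exists.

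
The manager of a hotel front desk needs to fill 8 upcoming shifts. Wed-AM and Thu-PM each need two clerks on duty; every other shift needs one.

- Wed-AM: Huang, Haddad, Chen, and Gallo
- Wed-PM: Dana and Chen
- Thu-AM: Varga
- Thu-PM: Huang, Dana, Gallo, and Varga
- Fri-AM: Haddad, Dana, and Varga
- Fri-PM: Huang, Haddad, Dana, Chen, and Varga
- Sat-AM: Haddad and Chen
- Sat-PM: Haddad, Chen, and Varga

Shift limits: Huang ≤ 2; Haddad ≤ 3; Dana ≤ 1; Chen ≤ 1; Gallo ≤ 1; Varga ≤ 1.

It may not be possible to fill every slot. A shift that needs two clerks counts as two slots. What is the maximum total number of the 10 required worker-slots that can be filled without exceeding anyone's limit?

Total capacity across all clerks is 2+3+1+1+1+1 = 9, and 10 slots are needed, so at most 9 can be filled.
An assignment achieving 9: Wed-AM→Huang+Chen, Wed-PM→Dana, Thu-AM→Varga, Thu-PM→Huang+Gallo, Fri-AM→Haddad, Sat-AM→Haddad, Sat-PM→Haddad.
Loads: Huang 2/2, Haddad 3/3, Dana 1/1, Chen 1/1, Gallo 1/1, Varga 1/1.

9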